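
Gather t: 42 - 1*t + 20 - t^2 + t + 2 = 64 - t^2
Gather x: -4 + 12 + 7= 15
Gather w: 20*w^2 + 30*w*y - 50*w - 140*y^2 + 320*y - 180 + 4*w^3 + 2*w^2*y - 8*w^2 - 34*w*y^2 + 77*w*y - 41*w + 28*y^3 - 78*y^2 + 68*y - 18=4*w^3 + w^2*(2*y + 12) + w*(-34*y^2 + 107*y - 91) + 28*y^3 - 218*y^2 + 388*y - 198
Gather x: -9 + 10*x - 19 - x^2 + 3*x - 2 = -x^2 + 13*x - 30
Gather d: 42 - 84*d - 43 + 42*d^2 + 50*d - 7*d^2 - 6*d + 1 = 35*d^2 - 40*d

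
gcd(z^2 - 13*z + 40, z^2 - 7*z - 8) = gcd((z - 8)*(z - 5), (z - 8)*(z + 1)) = z - 8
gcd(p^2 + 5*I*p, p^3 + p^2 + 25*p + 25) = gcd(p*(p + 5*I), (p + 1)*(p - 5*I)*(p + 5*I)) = p + 5*I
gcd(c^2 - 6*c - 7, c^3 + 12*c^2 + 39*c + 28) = c + 1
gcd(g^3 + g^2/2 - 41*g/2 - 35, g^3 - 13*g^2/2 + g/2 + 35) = g^2 - 3*g - 10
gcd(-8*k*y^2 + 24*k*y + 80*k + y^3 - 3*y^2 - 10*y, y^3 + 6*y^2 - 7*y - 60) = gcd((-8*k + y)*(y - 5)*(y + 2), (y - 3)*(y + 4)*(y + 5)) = 1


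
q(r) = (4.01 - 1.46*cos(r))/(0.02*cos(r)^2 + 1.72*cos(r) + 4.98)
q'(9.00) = 0.49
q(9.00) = 1.56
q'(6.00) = -0.09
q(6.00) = 0.39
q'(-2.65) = -0.55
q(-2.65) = 1.52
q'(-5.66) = 0.20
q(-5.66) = 0.44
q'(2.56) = 0.61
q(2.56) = 1.47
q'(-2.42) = -0.68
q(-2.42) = 1.38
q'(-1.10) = -0.38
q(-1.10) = 0.58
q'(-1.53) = -0.56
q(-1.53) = 0.78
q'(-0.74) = -0.25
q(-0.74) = 0.47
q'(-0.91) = -0.31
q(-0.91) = 0.52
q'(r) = (4.01 - 1.46*cos(r))*(0.04*sin(r)*cos(r) + 1.72*sin(r))/(0.02*cos(r)^2 + 1.72*cos(r) + 4.98)^2 + 1.46*sin(r)/(0.02*cos(r)^2 + 1.72*cos(r) + 4.98)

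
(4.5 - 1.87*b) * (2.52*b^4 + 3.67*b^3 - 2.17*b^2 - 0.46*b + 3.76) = -4.7124*b^5 + 4.4771*b^4 + 20.5729*b^3 - 8.9048*b^2 - 9.1012*b + 16.92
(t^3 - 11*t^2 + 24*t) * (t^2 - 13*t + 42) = t^5 - 24*t^4 + 209*t^3 - 774*t^2 + 1008*t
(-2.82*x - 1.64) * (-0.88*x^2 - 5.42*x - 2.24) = 2.4816*x^3 + 16.7276*x^2 + 15.2056*x + 3.6736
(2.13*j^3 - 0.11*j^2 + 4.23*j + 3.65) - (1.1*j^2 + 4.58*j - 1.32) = 2.13*j^3 - 1.21*j^2 - 0.35*j + 4.97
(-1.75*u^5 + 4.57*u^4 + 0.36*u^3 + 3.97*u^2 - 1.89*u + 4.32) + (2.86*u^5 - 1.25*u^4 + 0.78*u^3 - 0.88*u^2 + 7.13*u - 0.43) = 1.11*u^5 + 3.32*u^4 + 1.14*u^3 + 3.09*u^2 + 5.24*u + 3.89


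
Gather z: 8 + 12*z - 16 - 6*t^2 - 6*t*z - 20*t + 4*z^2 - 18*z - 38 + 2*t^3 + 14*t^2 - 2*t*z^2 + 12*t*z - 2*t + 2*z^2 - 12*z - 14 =2*t^3 + 8*t^2 - 22*t + z^2*(6 - 2*t) + z*(6*t - 18) - 60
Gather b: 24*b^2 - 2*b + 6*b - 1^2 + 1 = 24*b^2 + 4*b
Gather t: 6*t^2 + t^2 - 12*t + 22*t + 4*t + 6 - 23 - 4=7*t^2 + 14*t - 21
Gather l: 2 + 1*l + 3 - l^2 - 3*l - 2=-l^2 - 2*l + 3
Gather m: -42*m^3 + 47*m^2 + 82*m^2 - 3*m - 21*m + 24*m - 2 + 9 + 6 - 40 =-42*m^3 + 129*m^2 - 27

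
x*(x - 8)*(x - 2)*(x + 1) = x^4 - 9*x^3 + 6*x^2 + 16*x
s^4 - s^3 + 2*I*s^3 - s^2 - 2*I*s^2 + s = s*(s - 1)*(s + I)^2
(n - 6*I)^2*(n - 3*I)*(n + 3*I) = n^4 - 12*I*n^3 - 27*n^2 - 108*I*n - 324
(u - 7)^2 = u^2 - 14*u + 49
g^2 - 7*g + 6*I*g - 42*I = (g - 7)*(g + 6*I)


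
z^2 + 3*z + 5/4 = (z + 1/2)*(z + 5/2)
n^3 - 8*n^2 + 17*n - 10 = (n - 5)*(n - 2)*(n - 1)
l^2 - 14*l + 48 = (l - 8)*(l - 6)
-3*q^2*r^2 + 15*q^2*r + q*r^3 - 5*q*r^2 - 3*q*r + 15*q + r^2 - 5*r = (-3*q + r)*(r - 5)*(q*r + 1)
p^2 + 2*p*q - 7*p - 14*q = (p - 7)*(p + 2*q)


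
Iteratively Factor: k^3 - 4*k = (k - 2)*(k^2 + 2*k) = (k - 2)*(k + 2)*(k)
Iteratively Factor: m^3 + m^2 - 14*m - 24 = (m + 2)*(m^2 - m - 12) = (m + 2)*(m + 3)*(m - 4)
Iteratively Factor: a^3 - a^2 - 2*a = (a)*(a^2 - a - 2) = a*(a + 1)*(a - 2)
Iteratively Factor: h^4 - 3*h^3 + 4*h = (h - 2)*(h^3 - h^2 - 2*h) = (h - 2)*(h + 1)*(h^2 - 2*h) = (h - 2)^2*(h + 1)*(h)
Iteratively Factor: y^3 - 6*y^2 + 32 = (y + 2)*(y^2 - 8*y + 16) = (y - 4)*(y + 2)*(y - 4)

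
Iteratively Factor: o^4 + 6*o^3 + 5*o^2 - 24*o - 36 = (o + 3)*(o^3 + 3*o^2 - 4*o - 12) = (o + 2)*(o + 3)*(o^2 + o - 6) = (o - 2)*(o + 2)*(o + 3)*(o + 3)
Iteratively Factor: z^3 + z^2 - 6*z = (z - 2)*(z^2 + 3*z) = (z - 2)*(z + 3)*(z)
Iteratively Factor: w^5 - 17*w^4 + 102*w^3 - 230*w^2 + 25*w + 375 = (w - 5)*(w^4 - 12*w^3 + 42*w^2 - 20*w - 75) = (w - 5)*(w - 3)*(w^3 - 9*w^2 + 15*w + 25) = (w - 5)^2*(w - 3)*(w^2 - 4*w - 5) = (w - 5)^2*(w - 3)*(w + 1)*(w - 5)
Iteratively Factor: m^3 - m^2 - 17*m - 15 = (m - 5)*(m^2 + 4*m + 3) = (m - 5)*(m + 1)*(m + 3)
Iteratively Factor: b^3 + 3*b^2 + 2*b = (b)*(b^2 + 3*b + 2) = b*(b + 1)*(b + 2)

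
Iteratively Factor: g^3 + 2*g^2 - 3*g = (g + 3)*(g^2 - g) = (g - 1)*(g + 3)*(g)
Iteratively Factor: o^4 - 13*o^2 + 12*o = (o)*(o^3 - 13*o + 12) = o*(o - 3)*(o^2 + 3*o - 4) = o*(o - 3)*(o - 1)*(o + 4)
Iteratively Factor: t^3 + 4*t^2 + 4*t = (t + 2)*(t^2 + 2*t) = t*(t + 2)*(t + 2)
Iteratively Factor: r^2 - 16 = (r - 4)*(r + 4)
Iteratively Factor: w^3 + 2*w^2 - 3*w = (w - 1)*(w^2 + 3*w) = (w - 1)*(w + 3)*(w)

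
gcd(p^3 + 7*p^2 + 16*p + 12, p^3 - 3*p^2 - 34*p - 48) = p^2 + 5*p + 6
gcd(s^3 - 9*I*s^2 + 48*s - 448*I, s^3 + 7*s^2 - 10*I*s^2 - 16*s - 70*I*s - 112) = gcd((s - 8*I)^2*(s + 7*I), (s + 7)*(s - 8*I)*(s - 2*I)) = s - 8*I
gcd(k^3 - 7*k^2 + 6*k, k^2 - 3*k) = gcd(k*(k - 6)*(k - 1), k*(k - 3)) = k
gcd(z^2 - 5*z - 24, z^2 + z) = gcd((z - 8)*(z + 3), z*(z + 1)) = 1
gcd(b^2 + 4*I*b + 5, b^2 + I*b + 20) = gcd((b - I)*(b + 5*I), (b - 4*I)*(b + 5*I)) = b + 5*I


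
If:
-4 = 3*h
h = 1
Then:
No Solution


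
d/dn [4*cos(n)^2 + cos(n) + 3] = -(8*cos(n) + 1)*sin(n)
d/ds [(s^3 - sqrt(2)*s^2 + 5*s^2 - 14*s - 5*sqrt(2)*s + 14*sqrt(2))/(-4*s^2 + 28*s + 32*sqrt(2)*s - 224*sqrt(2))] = (-s^4 + 14*s^3 + 16*sqrt(2)*s^3 - 140*sqrt(2)*s^2 + 5*s^2 - 532*sqrt(2)*s + 224*s + 336 + 686*sqrt(2))/(4*(s^4 - 16*sqrt(2)*s^3 - 14*s^3 + 177*s^2 + 224*sqrt(2)*s^2 - 1792*s - 784*sqrt(2)*s + 6272))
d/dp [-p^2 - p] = -2*p - 1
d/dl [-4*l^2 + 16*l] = 16 - 8*l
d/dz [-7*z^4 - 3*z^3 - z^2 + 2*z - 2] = -28*z^3 - 9*z^2 - 2*z + 2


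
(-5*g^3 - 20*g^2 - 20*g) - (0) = -5*g^3 - 20*g^2 - 20*g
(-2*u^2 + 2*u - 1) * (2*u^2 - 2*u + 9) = -4*u^4 + 8*u^3 - 24*u^2 + 20*u - 9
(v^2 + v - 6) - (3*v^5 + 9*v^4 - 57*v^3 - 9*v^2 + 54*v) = -3*v^5 - 9*v^4 + 57*v^3 + 10*v^2 - 53*v - 6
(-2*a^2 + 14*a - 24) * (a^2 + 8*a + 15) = -2*a^4 - 2*a^3 + 58*a^2 + 18*a - 360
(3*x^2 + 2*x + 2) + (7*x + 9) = 3*x^2 + 9*x + 11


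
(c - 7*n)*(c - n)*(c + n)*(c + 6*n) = c^4 - c^3*n - 43*c^2*n^2 + c*n^3 + 42*n^4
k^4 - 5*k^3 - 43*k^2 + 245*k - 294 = (k - 7)*(k - 3)*(k - 2)*(k + 7)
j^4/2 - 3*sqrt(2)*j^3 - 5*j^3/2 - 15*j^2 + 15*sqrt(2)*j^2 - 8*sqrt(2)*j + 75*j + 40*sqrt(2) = (j/2 + sqrt(2)/2)*(j - 5)*(j - 8*sqrt(2))*(j + sqrt(2))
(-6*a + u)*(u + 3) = -6*a*u - 18*a + u^2 + 3*u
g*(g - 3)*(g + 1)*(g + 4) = g^4 + 2*g^3 - 11*g^2 - 12*g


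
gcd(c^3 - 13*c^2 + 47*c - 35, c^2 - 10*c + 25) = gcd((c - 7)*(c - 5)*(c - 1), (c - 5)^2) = c - 5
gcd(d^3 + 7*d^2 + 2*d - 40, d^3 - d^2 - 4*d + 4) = d - 2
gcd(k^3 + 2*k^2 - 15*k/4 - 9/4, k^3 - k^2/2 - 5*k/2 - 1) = k + 1/2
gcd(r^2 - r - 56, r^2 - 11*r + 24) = r - 8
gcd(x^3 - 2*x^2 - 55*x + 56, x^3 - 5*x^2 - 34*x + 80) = x - 8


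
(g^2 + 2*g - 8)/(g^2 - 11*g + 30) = (g^2 + 2*g - 8)/(g^2 - 11*g + 30)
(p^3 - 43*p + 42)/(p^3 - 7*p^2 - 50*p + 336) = (p - 1)/(p - 8)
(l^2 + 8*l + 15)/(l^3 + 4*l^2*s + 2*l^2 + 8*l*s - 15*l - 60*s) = (l + 3)/(l^2 + 4*l*s - 3*l - 12*s)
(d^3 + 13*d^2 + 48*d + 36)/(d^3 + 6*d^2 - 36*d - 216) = (d + 1)/(d - 6)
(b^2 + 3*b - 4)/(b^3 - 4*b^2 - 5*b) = (-b^2 - 3*b + 4)/(b*(-b^2 + 4*b + 5))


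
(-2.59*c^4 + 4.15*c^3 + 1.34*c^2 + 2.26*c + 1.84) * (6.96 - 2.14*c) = 5.5426*c^5 - 26.9074*c^4 + 26.0164*c^3 + 4.49*c^2 + 11.792*c + 12.8064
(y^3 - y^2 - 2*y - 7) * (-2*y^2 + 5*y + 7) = -2*y^5 + 7*y^4 + 6*y^3 - 3*y^2 - 49*y - 49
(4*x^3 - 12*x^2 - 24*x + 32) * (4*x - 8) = 16*x^4 - 80*x^3 + 320*x - 256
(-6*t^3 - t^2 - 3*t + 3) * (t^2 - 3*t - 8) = -6*t^5 + 17*t^4 + 48*t^3 + 20*t^2 + 15*t - 24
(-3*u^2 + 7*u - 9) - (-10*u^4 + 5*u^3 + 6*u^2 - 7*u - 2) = 10*u^4 - 5*u^3 - 9*u^2 + 14*u - 7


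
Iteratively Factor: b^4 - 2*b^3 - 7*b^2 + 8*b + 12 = (b - 3)*(b^3 + b^2 - 4*b - 4) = (b - 3)*(b - 2)*(b^2 + 3*b + 2) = (b - 3)*(b - 2)*(b + 2)*(b + 1)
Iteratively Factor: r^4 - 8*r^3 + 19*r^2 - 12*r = (r - 3)*(r^3 - 5*r^2 + 4*r) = r*(r - 3)*(r^2 - 5*r + 4) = r*(r - 3)*(r - 1)*(r - 4)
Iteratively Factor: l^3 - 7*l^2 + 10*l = (l - 2)*(l^2 - 5*l) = l*(l - 2)*(l - 5)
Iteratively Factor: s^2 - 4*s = (s)*(s - 4)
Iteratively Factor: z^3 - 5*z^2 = (z)*(z^2 - 5*z) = z^2*(z - 5)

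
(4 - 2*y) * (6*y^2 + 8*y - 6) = -12*y^3 + 8*y^2 + 44*y - 24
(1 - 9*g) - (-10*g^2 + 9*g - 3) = 10*g^2 - 18*g + 4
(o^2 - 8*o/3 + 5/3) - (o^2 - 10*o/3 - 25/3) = 2*o/3 + 10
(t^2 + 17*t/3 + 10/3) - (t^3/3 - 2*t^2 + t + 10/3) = -t^3/3 + 3*t^2 + 14*t/3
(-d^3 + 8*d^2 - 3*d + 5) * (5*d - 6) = -5*d^4 + 46*d^3 - 63*d^2 + 43*d - 30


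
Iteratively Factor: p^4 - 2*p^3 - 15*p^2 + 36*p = (p)*(p^3 - 2*p^2 - 15*p + 36) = p*(p + 4)*(p^2 - 6*p + 9) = p*(p - 3)*(p + 4)*(p - 3)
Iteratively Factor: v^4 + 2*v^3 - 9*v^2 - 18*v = (v + 2)*(v^3 - 9*v) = (v - 3)*(v + 2)*(v^2 + 3*v) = (v - 3)*(v + 2)*(v + 3)*(v)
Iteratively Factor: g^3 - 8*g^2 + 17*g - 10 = (g - 2)*(g^2 - 6*g + 5) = (g - 2)*(g - 1)*(g - 5)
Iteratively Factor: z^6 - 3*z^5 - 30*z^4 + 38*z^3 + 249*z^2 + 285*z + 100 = (z + 1)*(z^5 - 4*z^4 - 26*z^3 + 64*z^2 + 185*z + 100) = (z - 5)*(z + 1)*(z^4 + z^3 - 21*z^2 - 41*z - 20) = (z - 5)^2*(z + 1)*(z^3 + 6*z^2 + 9*z + 4) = (z - 5)^2*(z + 1)^2*(z^2 + 5*z + 4) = (z - 5)^2*(z + 1)^2*(z + 4)*(z + 1)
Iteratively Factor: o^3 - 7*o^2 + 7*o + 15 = (o - 5)*(o^2 - 2*o - 3) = (o - 5)*(o - 3)*(o + 1)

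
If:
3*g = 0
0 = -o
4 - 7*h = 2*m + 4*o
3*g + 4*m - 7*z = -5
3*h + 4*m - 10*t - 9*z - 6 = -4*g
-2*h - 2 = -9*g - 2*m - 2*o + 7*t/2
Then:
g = 0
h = 143/229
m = -85/458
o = 0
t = -1658/1603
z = 975/1603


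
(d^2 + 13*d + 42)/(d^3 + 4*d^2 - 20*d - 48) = (d + 7)/(d^2 - 2*d - 8)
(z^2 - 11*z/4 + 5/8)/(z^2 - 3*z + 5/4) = (4*z - 1)/(2*(2*z - 1))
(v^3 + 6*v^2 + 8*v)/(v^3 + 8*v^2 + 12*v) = (v + 4)/(v + 6)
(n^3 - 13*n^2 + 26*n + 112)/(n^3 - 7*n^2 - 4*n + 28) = (n - 8)/(n - 2)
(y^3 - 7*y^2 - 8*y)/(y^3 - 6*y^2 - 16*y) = (y + 1)/(y + 2)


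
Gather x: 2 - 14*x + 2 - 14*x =4 - 28*x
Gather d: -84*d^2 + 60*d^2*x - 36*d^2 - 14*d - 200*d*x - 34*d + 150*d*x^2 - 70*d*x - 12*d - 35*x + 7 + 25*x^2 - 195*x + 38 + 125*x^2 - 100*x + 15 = d^2*(60*x - 120) + d*(150*x^2 - 270*x - 60) + 150*x^2 - 330*x + 60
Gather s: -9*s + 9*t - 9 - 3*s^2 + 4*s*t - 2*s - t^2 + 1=-3*s^2 + s*(4*t - 11) - t^2 + 9*t - 8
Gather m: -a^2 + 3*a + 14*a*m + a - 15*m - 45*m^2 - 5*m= -a^2 + 4*a - 45*m^2 + m*(14*a - 20)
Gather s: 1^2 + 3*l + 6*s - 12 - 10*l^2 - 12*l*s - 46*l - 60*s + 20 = -10*l^2 - 43*l + s*(-12*l - 54) + 9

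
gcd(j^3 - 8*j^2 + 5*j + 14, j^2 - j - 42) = j - 7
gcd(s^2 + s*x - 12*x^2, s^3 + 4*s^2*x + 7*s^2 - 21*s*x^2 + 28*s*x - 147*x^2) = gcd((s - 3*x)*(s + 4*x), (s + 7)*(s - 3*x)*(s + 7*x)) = -s + 3*x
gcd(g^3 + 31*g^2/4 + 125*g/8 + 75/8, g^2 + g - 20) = g + 5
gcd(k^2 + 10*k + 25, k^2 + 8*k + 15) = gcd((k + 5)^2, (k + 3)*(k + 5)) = k + 5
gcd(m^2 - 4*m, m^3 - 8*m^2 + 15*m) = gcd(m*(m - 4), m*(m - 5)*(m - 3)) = m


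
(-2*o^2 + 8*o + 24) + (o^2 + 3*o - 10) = -o^2 + 11*o + 14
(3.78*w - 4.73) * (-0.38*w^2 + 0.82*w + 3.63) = -1.4364*w^3 + 4.897*w^2 + 9.8428*w - 17.1699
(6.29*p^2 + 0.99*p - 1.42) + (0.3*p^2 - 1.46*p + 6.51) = 6.59*p^2 - 0.47*p + 5.09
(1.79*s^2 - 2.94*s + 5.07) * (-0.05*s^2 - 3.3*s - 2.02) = -0.0895*s^4 - 5.76*s^3 + 5.8327*s^2 - 10.7922*s - 10.2414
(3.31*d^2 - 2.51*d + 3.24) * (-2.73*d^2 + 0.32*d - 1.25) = -9.0363*d^4 + 7.9115*d^3 - 13.7859*d^2 + 4.1743*d - 4.05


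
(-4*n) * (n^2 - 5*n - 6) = -4*n^3 + 20*n^2 + 24*n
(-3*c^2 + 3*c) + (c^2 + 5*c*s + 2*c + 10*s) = -2*c^2 + 5*c*s + 5*c + 10*s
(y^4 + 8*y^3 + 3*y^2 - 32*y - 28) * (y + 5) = y^5 + 13*y^4 + 43*y^3 - 17*y^2 - 188*y - 140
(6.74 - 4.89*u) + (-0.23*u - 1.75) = 4.99 - 5.12*u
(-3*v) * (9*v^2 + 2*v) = -27*v^3 - 6*v^2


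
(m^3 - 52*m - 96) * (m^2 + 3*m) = m^5 + 3*m^4 - 52*m^3 - 252*m^2 - 288*m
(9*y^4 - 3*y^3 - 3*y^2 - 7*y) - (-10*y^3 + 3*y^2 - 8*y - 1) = 9*y^4 + 7*y^3 - 6*y^2 + y + 1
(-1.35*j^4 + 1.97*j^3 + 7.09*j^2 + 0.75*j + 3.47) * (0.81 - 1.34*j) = 1.809*j^5 - 3.7333*j^4 - 7.9049*j^3 + 4.7379*j^2 - 4.0423*j + 2.8107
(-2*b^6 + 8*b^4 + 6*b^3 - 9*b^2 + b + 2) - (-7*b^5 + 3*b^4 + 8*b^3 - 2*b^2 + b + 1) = -2*b^6 + 7*b^5 + 5*b^4 - 2*b^3 - 7*b^2 + 1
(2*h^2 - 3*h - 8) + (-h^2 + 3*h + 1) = h^2 - 7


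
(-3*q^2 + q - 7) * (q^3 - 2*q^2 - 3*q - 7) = -3*q^5 + 7*q^4 + 32*q^2 + 14*q + 49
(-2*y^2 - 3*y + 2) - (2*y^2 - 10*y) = -4*y^2 + 7*y + 2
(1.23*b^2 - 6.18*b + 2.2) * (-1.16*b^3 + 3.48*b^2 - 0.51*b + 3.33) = -1.4268*b^5 + 11.4492*b^4 - 24.6857*b^3 + 14.9037*b^2 - 21.7014*b + 7.326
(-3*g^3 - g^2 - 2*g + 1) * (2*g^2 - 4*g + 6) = -6*g^5 + 10*g^4 - 18*g^3 + 4*g^2 - 16*g + 6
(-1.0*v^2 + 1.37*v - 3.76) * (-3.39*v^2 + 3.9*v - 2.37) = 3.39*v^4 - 8.5443*v^3 + 20.4594*v^2 - 17.9109*v + 8.9112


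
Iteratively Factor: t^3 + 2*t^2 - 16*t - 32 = (t + 4)*(t^2 - 2*t - 8) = (t + 2)*(t + 4)*(t - 4)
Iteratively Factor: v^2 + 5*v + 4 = (v + 4)*(v + 1)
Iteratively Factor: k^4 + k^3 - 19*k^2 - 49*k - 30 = (k + 3)*(k^3 - 2*k^2 - 13*k - 10) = (k + 2)*(k + 3)*(k^2 - 4*k - 5) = (k + 1)*(k + 2)*(k + 3)*(k - 5)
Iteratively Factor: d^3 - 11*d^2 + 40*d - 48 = (d - 4)*(d^2 - 7*d + 12) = (d - 4)^2*(d - 3)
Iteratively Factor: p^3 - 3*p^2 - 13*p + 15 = (p - 1)*(p^2 - 2*p - 15) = (p - 1)*(p + 3)*(p - 5)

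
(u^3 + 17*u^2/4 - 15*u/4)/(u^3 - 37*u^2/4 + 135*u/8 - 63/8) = 2*u*(u + 5)/(2*u^2 - 17*u + 21)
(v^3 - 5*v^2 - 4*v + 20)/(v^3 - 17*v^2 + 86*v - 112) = (v^2 - 3*v - 10)/(v^2 - 15*v + 56)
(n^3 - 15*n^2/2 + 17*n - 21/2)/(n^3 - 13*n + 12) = (n - 7/2)/(n + 4)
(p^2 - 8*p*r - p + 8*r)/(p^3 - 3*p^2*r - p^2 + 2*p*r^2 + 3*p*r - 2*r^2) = (p - 8*r)/(p^2 - 3*p*r + 2*r^2)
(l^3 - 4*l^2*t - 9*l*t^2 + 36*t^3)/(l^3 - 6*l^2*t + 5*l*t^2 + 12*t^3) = (l + 3*t)/(l + t)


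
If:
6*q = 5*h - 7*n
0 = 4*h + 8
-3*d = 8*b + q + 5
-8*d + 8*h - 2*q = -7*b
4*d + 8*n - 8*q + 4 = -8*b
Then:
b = 276/2399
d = -4023/2399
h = -2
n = -1598/2399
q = -2134/2399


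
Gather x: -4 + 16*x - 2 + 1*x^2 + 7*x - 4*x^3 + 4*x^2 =-4*x^3 + 5*x^2 + 23*x - 6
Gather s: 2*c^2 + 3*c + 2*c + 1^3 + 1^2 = 2*c^2 + 5*c + 2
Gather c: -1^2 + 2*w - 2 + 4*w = 6*w - 3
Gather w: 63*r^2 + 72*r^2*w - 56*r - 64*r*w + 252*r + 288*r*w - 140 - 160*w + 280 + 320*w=63*r^2 + 196*r + w*(72*r^2 + 224*r + 160) + 140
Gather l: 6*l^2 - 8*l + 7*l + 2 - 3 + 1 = 6*l^2 - l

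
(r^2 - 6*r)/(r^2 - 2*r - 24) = r/(r + 4)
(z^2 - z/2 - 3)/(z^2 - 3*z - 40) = (-z^2 + z/2 + 3)/(-z^2 + 3*z + 40)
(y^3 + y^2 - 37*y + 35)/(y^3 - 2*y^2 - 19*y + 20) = (y + 7)/(y + 4)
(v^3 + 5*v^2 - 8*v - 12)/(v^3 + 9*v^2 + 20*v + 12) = (v - 2)/(v + 2)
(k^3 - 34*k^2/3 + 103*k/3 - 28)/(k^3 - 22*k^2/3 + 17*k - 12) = (k - 7)/(k - 3)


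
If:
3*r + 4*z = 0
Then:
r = -4*z/3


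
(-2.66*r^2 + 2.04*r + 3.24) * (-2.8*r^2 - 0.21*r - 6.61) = 7.448*r^4 - 5.1534*r^3 + 8.0822*r^2 - 14.1648*r - 21.4164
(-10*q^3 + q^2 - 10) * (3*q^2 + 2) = -30*q^5 + 3*q^4 - 20*q^3 - 28*q^2 - 20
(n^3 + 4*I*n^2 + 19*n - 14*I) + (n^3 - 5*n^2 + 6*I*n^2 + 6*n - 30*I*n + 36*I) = 2*n^3 - 5*n^2 + 10*I*n^2 + 25*n - 30*I*n + 22*I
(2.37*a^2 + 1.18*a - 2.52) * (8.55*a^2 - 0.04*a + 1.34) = 20.2635*a^4 + 9.9942*a^3 - 18.4174*a^2 + 1.682*a - 3.3768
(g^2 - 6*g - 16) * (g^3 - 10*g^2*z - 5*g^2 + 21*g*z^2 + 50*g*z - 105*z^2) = g^5 - 10*g^4*z - 11*g^4 + 21*g^3*z^2 + 110*g^3*z + 14*g^3 - 231*g^2*z^2 - 140*g^2*z + 80*g^2 + 294*g*z^2 - 800*g*z + 1680*z^2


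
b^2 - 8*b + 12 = (b - 6)*(b - 2)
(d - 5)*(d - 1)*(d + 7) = d^3 + d^2 - 37*d + 35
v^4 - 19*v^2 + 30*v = v*(v - 3)*(v - 2)*(v + 5)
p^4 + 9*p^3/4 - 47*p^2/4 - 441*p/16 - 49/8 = (p - 7/2)*(p + 1/4)*(p + 2)*(p + 7/2)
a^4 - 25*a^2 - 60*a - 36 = (a - 6)*(a + 1)*(a + 2)*(a + 3)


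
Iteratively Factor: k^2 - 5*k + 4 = (k - 4)*(k - 1)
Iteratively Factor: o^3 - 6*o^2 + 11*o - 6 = (o - 2)*(o^2 - 4*o + 3) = (o - 2)*(o - 1)*(o - 3)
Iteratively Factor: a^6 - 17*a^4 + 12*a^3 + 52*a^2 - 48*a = (a - 3)*(a^5 + 3*a^4 - 8*a^3 - 12*a^2 + 16*a) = (a - 3)*(a + 2)*(a^4 + a^3 - 10*a^2 + 8*a) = (a - 3)*(a - 2)*(a + 2)*(a^3 + 3*a^2 - 4*a) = (a - 3)*(a - 2)*(a - 1)*(a + 2)*(a^2 + 4*a) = (a - 3)*(a - 2)*(a - 1)*(a + 2)*(a + 4)*(a)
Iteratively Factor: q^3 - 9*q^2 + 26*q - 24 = (q - 2)*(q^2 - 7*q + 12) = (q - 3)*(q - 2)*(q - 4)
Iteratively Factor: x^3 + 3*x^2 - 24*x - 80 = (x - 5)*(x^2 + 8*x + 16) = (x - 5)*(x + 4)*(x + 4)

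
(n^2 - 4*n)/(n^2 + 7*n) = (n - 4)/(n + 7)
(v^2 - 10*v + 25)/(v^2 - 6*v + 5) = (v - 5)/(v - 1)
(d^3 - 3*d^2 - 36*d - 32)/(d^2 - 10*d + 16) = (d^2 + 5*d + 4)/(d - 2)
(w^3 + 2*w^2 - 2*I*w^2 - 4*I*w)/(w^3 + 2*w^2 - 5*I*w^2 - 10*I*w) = (w - 2*I)/(w - 5*I)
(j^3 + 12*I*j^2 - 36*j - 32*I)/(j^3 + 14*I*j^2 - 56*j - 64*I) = (j + 2*I)/(j + 4*I)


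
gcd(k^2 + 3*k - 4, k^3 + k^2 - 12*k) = k + 4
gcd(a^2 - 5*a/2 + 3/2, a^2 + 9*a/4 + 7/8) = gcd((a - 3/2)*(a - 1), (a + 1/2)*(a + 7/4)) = 1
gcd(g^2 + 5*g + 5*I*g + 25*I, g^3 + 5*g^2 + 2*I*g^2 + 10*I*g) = g + 5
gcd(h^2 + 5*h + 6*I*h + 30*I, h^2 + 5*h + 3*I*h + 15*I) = h + 5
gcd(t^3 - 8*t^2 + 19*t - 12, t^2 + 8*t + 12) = 1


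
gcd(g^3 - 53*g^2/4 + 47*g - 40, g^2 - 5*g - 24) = g - 8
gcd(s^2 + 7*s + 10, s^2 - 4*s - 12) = s + 2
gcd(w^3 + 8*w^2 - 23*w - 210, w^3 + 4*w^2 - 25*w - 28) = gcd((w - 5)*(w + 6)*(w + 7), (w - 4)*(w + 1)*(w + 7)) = w + 7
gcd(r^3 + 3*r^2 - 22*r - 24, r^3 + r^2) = r + 1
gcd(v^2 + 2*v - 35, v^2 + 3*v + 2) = 1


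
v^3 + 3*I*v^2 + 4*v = v*(v - I)*(v + 4*I)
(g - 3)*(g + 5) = g^2 + 2*g - 15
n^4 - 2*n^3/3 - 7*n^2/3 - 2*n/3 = n*(n - 2)*(n + 1/3)*(n + 1)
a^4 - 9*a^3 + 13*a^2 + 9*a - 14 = (a - 7)*(a - 2)*(a - 1)*(a + 1)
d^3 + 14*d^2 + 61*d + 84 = (d + 3)*(d + 4)*(d + 7)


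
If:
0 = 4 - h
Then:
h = 4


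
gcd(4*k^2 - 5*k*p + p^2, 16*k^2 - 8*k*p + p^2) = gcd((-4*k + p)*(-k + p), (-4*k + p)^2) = -4*k + p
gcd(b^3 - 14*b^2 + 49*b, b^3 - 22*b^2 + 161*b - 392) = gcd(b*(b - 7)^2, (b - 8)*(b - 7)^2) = b^2 - 14*b + 49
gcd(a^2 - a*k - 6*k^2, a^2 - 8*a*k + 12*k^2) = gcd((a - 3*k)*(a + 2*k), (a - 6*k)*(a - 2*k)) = 1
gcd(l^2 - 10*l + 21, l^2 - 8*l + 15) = l - 3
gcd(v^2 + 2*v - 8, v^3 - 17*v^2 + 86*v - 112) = v - 2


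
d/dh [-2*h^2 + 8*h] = 8 - 4*h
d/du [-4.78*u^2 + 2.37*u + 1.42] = 2.37 - 9.56*u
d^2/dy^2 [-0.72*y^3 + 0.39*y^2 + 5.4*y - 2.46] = 0.78 - 4.32*y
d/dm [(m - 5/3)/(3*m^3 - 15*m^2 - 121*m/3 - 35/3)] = 2*(-27*m^3 + 135*m^2 - 225*m - 355)/(81*m^6 - 810*m^5 - 153*m^4 + 10260*m^3 + 17791*m^2 + 8470*m + 1225)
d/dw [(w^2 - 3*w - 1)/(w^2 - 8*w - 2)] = (-5*w^2 - 2*w - 2)/(w^4 - 16*w^3 + 60*w^2 + 32*w + 4)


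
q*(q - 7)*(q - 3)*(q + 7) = q^4 - 3*q^3 - 49*q^2 + 147*q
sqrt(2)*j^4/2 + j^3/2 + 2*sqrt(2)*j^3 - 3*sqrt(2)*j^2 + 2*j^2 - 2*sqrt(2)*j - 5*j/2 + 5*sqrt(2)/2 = (j - 1)*(j + 5)*(j - sqrt(2)/2)*(sqrt(2)*j/2 + 1)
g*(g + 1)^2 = g^3 + 2*g^2 + g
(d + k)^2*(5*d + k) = 5*d^3 + 11*d^2*k + 7*d*k^2 + k^3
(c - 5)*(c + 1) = c^2 - 4*c - 5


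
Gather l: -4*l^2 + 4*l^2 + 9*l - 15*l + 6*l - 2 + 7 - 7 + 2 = 0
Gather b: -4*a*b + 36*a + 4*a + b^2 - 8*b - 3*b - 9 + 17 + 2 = 40*a + b^2 + b*(-4*a - 11) + 10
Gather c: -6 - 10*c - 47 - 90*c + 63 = 10 - 100*c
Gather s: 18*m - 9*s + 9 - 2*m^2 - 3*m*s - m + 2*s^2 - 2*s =-2*m^2 + 17*m + 2*s^2 + s*(-3*m - 11) + 9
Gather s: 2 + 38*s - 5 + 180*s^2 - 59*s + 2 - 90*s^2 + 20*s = 90*s^2 - s - 1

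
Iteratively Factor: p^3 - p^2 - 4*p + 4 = (p - 2)*(p^2 + p - 2) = (p - 2)*(p - 1)*(p + 2)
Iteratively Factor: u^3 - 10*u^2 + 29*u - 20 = (u - 5)*(u^2 - 5*u + 4) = (u - 5)*(u - 4)*(u - 1)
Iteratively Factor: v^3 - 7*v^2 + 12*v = (v)*(v^2 - 7*v + 12) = v*(v - 3)*(v - 4)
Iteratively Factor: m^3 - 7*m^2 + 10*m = (m - 2)*(m^2 - 5*m) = m*(m - 2)*(m - 5)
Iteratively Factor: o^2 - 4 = (o + 2)*(o - 2)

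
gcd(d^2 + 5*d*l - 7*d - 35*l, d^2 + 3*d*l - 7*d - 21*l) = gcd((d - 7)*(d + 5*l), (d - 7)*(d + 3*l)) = d - 7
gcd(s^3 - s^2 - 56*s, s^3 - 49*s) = s^2 + 7*s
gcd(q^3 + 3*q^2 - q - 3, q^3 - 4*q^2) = 1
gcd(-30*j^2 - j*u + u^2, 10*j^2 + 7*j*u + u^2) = 5*j + u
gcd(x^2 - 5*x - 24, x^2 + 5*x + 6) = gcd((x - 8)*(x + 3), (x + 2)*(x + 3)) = x + 3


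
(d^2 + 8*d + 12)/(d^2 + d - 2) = (d + 6)/(d - 1)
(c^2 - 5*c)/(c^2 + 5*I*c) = (c - 5)/(c + 5*I)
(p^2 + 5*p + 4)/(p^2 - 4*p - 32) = (p + 1)/(p - 8)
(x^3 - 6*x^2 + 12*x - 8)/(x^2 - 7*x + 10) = (x^2 - 4*x + 4)/(x - 5)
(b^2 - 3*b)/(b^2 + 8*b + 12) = b*(b - 3)/(b^2 + 8*b + 12)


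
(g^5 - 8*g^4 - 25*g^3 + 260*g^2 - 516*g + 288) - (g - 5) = g^5 - 8*g^4 - 25*g^3 + 260*g^2 - 517*g + 293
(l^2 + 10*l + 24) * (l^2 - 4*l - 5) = l^4 + 6*l^3 - 21*l^2 - 146*l - 120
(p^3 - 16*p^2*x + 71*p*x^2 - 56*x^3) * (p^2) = p^5 - 16*p^4*x + 71*p^3*x^2 - 56*p^2*x^3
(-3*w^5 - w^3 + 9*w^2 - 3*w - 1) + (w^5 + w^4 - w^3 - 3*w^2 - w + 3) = -2*w^5 + w^4 - 2*w^3 + 6*w^2 - 4*w + 2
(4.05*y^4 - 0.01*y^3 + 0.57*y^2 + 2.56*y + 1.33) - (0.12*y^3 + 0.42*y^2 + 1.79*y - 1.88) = 4.05*y^4 - 0.13*y^3 + 0.15*y^2 + 0.77*y + 3.21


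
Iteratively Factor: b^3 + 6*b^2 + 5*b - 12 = (b + 4)*(b^2 + 2*b - 3) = (b + 3)*(b + 4)*(b - 1)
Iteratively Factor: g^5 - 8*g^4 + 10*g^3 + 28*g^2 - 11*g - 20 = (g + 1)*(g^4 - 9*g^3 + 19*g^2 + 9*g - 20) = (g - 5)*(g + 1)*(g^3 - 4*g^2 - g + 4) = (g - 5)*(g + 1)^2*(g^2 - 5*g + 4) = (g - 5)*(g - 1)*(g + 1)^2*(g - 4)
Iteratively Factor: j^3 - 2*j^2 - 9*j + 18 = (j + 3)*(j^2 - 5*j + 6) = (j - 2)*(j + 3)*(j - 3)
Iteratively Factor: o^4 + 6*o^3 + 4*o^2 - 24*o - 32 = (o + 2)*(o^3 + 4*o^2 - 4*o - 16) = (o + 2)^2*(o^2 + 2*o - 8) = (o + 2)^2*(o + 4)*(o - 2)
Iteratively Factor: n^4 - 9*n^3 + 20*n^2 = (n - 4)*(n^3 - 5*n^2) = n*(n - 4)*(n^2 - 5*n) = n^2*(n - 4)*(n - 5)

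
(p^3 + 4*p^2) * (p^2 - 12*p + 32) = p^5 - 8*p^4 - 16*p^3 + 128*p^2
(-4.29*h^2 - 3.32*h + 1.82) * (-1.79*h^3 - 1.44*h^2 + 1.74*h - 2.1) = 7.6791*h^5 + 12.1204*h^4 - 5.9416*h^3 + 0.611400000000001*h^2 + 10.1388*h - 3.822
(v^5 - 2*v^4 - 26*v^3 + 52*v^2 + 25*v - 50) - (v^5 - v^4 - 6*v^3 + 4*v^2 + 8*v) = -v^4 - 20*v^3 + 48*v^2 + 17*v - 50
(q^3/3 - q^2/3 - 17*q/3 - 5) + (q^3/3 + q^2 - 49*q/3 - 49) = 2*q^3/3 + 2*q^2/3 - 22*q - 54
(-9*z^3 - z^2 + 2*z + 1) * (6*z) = -54*z^4 - 6*z^3 + 12*z^2 + 6*z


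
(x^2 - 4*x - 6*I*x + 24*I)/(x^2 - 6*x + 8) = (x - 6*I)/(x - 2)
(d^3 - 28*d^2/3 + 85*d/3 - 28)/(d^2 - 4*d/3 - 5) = (3*d^2 - 19*d + 28)/(3*d + 5)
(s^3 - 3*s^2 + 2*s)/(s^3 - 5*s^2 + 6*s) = (s - 1)/(s - 3)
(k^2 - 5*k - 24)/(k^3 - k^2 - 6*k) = (-k^2 + 5*k + 24)/(k*(-k^2 + k + 6))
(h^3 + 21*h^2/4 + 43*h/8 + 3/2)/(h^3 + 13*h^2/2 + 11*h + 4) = (h + 3/4)/(h + 2)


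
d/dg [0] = 0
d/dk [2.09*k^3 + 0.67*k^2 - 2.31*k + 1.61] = 6.27*k^2 + 1.34*k - 2.31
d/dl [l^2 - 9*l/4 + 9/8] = 2*l - 9/4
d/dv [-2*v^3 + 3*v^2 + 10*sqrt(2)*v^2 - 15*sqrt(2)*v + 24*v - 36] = -6*v^2 + 6*v + 20*sqrt(2)*v - 15*sqrt(2) + 24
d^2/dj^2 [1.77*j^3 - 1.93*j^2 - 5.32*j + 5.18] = 10.62*j - 3.86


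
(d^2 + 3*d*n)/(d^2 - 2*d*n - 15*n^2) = d/(d - 5*n)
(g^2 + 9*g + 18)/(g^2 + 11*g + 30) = (g + 3)/(g + 5)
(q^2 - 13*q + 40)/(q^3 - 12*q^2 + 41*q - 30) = (q - 8)/(q^2 - 7*q + 6)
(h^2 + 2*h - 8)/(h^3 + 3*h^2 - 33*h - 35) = (h^2 + 2*h - 8)/(h^3 + 3*h^2 - 33*h - 35)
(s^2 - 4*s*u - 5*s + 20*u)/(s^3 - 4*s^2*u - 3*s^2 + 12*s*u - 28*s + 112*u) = (s - 5)/(s^2 - 3*s - 28)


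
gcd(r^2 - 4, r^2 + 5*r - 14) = r - 2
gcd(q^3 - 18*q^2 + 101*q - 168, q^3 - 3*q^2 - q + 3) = q - 3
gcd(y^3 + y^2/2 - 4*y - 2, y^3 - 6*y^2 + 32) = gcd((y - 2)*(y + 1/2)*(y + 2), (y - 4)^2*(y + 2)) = y + 2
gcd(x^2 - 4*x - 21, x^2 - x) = 1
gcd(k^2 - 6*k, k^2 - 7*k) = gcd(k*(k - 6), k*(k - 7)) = k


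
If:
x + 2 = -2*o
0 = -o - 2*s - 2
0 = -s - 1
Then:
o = 0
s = -1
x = -2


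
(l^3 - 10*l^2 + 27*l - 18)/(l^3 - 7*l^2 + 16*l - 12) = (l^2 - 7*l + 6)/(l^2 - 4*l + 4)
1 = 1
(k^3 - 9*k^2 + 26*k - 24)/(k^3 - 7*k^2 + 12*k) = (k - 2)/k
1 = 1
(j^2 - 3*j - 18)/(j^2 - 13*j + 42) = (j + 3)/(j - 7)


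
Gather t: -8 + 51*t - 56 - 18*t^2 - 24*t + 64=-18*t^2 + 27*t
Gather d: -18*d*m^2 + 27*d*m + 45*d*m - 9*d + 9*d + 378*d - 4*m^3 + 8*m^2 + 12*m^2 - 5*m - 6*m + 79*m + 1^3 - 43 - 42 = d*(-18*m^2 + 72*m + 378) - 4*m^3 + 20*m^2 + 68*m - 84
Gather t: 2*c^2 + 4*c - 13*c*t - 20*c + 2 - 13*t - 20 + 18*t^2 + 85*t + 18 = 2*c^2 - 16*c + 18*t^2 + t*(72 - 13*c)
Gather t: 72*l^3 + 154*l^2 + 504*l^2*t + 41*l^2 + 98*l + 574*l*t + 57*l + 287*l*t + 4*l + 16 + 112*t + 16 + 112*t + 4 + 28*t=72*l^3 + 195*l^2 + 159*l + t*(504*l^2 + 861*l + 252) + 36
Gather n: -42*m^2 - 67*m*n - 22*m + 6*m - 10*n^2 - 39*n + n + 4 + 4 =-42*m^2 - 16*m - 10*n^2 + n*(-67*m - 38) + 8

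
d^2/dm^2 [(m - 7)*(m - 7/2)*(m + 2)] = 6*m - 17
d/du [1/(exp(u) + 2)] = -exp(u)/(exp(u) + 2)^2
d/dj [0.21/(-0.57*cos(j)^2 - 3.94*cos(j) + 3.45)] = -(0.2394*cos(j) + 0.8274)*sin(j)/(0.57*cos(j)^2 + 3.94*cos(j) - 3.45)^2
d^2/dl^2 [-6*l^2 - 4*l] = -12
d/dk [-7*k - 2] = -7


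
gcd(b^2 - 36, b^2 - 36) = b^2 - 36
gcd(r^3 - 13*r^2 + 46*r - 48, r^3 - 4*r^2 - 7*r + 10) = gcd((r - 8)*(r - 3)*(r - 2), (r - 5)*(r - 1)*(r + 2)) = 1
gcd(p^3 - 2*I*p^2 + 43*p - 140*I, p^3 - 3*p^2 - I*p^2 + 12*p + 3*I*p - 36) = p - 4*I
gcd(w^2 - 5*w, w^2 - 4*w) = w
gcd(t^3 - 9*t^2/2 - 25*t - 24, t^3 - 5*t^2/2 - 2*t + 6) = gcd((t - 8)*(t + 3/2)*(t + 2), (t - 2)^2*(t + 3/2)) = t + 3/2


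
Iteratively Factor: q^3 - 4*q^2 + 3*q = (q - 1)*(q^2 - 3*q) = q*(q - 1)*(q - 3)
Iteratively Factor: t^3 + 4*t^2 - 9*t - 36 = (t + 3)*(t^2 + t - 12) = (t - 3)*(t + 3)*(t + 4)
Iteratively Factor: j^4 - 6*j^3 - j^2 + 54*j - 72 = (j - 4)*(j^3 - 2*j^2 - 9*j + 18) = (j - 4)*(j - 2)*(j^2 - 9) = (j - 4)*(j - 2)*(j + 3)*(j - 3)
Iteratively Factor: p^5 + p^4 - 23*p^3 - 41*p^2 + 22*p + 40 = (p + 4)*(p^4 - 3*p^3 - 11*p^2 + 3*p + 10) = (p - 5)*(p + 4)*(p^3 + 2*p^2 - p - 2) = (p - 5)*(p + 1)*(p + 4)*(p^2 + p - 2) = (p - 5)*(p - 1)*(p + 1)*(p + 4)*(p + 2)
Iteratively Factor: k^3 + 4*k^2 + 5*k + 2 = (k + 2)*(k^2 + 2*k + 1) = (k + 1)*(k + 2)*(k + 1)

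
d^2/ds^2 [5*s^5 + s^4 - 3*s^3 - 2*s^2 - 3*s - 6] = 100*s^3 + 12*s^2 - 18*s - 4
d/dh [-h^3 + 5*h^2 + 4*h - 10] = -3*h^2 + 10*h + 4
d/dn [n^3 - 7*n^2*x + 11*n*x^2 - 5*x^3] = 3*n^2 - 14*n*x + 11*x^2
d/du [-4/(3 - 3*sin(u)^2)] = -8*sin(u)/(3*cos(u)^3)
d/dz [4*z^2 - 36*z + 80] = 8*z - 36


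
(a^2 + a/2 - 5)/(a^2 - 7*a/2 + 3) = (2*a + 5)/(2*a - 3)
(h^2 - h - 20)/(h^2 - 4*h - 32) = (h - 5)/(h - 8)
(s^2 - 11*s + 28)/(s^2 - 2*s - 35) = (s - 4)/(s + 5)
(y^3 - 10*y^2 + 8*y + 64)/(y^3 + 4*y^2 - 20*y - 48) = (y - 8)/(y + 6)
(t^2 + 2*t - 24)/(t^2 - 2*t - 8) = (t + 6)/(t + 2)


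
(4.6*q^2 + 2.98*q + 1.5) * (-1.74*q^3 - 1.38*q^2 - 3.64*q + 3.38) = -8.004*q^5 - 11.5332*q^4 - 23.4664*q^3 + 2.6308*q^2 + 4.6124*q + 5.07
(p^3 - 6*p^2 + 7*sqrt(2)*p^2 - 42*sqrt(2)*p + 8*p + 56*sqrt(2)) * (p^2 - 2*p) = p^5 - 8*p^4 + 7*sqrt(2)*p^4 - 56*sqrt(2)*p^3 + 20*p^3 - 16*p^2 + 140*sqrt(2)*p^2 - 112*sqrt(2)*p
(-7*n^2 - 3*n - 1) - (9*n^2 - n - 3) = -16*n^2 - 2*n + 2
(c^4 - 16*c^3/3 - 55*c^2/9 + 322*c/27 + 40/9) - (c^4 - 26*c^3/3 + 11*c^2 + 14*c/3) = 10*c^3/3 - 154*c^2/9 + 196*c/27 + 40/9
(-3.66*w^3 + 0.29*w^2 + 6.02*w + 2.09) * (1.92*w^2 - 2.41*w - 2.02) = -7.0272*w^5 + 9.3774*w^4 + 18.2527*w^3 - 11.0812*w^2 - 17.1973*w - 4.2218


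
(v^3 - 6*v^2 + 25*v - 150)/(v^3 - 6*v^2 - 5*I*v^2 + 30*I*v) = (v + 5*I)/v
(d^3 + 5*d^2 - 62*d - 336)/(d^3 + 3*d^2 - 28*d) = (d^2 - 2*d - 48)/(d*(d - 4))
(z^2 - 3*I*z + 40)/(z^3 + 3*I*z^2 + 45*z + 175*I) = (z - 8*I)/(z^2 - 2*I*z + 35)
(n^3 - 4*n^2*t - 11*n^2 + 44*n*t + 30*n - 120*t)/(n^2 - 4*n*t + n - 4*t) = (n^2 - 11*n + 30)/(n + 1)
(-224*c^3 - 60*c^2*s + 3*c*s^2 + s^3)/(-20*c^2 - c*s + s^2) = (-56*c^2 - c*s + s^2)/(-5*c + s)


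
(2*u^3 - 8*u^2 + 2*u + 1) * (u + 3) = 2*u^4 - 2*u^3 - 22*u^2 + 7*u + 3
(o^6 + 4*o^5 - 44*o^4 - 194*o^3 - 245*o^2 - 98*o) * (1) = o^6 + 4*o^5 - 44*o^4 - 194*o^3 - 245*o^2 - 98*o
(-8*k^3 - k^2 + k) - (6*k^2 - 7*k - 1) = -8*k^3 - 7*k^2 + 8*k + 1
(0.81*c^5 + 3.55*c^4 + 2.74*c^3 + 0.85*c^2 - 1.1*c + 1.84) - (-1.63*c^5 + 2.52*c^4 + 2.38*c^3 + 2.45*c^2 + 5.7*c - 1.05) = 2.44*c^5 + 1.03*c^4 + 0.36*c^3 - 1.6*c^2 - 6.8*c + 2.89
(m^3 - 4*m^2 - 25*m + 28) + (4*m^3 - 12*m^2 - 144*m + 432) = 5*m^3 - 16*m^2 - 169*m + 460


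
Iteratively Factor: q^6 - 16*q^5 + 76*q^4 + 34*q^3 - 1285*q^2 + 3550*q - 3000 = (q + 4)*(q^5 - 20*q^4 + 156*q^3 - 590*q^2 + 1075*q - 750) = (q - 5)*(q + 4)*(q^4 - 15*q^3 + 81*q^2 - 185*q + 150) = (q - 5)^2*(q + 4)*(q^3 - 10*q^2 + 31*q - 30) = (q - 5)^2*(q - 2)*(q + 4)*(q^2 - 8*q + 15) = (q - 5)^3*(q - 2)*(q + 4)*(q - 3)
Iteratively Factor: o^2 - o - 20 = (o - 5)*(o + 4)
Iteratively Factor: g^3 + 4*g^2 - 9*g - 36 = (g + 3)*(g^2 + g - 12) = (g + 3)*(g + 4)*(g - 3)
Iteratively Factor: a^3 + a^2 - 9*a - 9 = (a + 3)*(a^2 - 2*a - 3) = (a + 1)*(a + 3)*(a - 3)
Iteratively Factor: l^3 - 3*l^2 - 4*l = (l)*(l^2 - 3*l - 4) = l*(l + 1)*(l - 4)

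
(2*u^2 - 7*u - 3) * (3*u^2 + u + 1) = 6*u^4 - 19*u^3 - 14*u^2 - 10*u - 3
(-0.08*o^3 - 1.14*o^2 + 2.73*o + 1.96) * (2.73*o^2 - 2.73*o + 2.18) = -0.2184*o^5 - 2.8938*o^4 + 10.3907*o^3 - 4.5873*o^2 + 0.600600000000001*o + 4.2728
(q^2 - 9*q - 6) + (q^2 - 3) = 2*q^2 - 9*q - 9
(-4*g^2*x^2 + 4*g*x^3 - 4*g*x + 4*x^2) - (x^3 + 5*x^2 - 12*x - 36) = -4*g^2*x^2 + 4*g*x^3 - 4*g*x - x^3 - x^2 + 12*x + 36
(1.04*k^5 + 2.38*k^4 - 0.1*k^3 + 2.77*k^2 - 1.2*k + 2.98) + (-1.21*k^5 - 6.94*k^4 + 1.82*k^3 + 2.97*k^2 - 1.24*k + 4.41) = -0.17*k^5 - 4.56*k^4 + 1.72*k^3 + 5.74*k^2 - 2.44*k + 7.39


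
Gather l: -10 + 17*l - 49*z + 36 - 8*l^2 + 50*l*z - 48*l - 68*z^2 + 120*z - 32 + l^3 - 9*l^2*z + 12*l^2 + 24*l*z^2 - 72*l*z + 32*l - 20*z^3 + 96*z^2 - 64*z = l^3 + l^2*(4 - 9*z) + l*(24*z^2 - 22*z + 1) - 20*z^3 + 28*z^2 + 7*z - 6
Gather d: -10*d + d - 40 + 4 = -9*d - 36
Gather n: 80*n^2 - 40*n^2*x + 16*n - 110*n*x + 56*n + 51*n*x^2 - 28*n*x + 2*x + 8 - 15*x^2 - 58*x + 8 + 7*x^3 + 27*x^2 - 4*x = n^2*(80 - 40*x) + n*(51*x^2 - 138*x + 72) + 7*x^3 + 12*x^2 - 60*x + 16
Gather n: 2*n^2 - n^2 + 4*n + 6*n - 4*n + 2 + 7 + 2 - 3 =n^2 + 6*n + 8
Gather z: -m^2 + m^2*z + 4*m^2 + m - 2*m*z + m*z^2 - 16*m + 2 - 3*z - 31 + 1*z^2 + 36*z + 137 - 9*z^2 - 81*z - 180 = 3*m^2 - 15*m + z^2*(m - 8) + z*(m^2 - 2*m - 48) - 72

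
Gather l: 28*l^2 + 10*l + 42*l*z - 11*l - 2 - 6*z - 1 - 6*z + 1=28*l^2 + l*(42*z - 1) - 12*z - 2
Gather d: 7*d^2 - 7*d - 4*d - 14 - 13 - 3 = 7*d^2 - 11*d - 30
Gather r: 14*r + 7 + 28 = 14*r + 35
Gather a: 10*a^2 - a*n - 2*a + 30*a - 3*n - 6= 10*a^2 + a*(28 - n) - 3*n - 6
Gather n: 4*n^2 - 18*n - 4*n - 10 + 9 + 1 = 4*n^2 - 22*n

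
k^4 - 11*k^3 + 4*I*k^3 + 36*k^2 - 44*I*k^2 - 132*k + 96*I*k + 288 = (k - 8)*(k - 3)*(k - 2*I)*(k + 6*I)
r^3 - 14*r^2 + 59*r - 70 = (r - 7)*(r - 5)*(r - 2)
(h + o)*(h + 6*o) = h^2 + 7*h*o + 6*o^2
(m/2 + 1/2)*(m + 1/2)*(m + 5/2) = m^3/2 + 2*m^2 + 17*m/8 + 5/8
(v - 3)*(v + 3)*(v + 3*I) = v^3 + 3*I*v^2 - 9*v - 27*I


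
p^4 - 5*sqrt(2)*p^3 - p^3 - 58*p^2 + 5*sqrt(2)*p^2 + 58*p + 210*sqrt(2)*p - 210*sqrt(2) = (p - 1)*(p - 7*sqrt(2))*(p - 3*sqrt(2))*(p + 5*sqrt(2))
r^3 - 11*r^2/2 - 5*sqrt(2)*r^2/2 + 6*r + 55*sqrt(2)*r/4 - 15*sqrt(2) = (r - 4)*(r - 3/2)*(r - 5*sqrt(2)/2)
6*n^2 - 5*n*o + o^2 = (-3*n + o)*(-2*n + o)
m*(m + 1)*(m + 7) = m^3 + 8*m^2 + 7*m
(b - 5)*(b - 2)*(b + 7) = b^3 - 39*b + 70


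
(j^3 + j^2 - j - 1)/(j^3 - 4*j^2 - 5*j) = (j^2 - 1)/(j*(j - 5))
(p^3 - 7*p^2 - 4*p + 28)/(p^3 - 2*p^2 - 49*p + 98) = (p + 2)/(p + 7)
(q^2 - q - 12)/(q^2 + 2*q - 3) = (q - 4)/(q - 1)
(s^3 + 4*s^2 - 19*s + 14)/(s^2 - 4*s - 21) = (-s^3 - 4*s^2 + 19*s - 14)/(-s^2 + 4*s + 21)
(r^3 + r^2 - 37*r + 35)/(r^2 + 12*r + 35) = (r^2 - 6*r + 5)/(r + 5)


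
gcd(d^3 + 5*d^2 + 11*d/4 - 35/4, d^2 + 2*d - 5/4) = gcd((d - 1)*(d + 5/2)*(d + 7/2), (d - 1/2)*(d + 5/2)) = d + 5/2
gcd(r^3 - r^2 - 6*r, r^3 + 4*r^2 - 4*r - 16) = r + 2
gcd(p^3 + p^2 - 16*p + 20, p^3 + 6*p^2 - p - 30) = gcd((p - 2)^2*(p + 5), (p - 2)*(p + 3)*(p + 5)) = p^2 + 3*p - 10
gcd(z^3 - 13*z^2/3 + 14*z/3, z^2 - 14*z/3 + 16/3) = z - 2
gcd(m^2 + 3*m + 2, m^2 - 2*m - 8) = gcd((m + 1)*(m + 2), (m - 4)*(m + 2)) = m + 2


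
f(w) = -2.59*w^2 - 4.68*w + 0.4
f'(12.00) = -66.84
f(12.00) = -428.72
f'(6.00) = -35.76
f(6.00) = -120.92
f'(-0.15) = -3.90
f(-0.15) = 1.04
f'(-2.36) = 7.54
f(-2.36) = -2.98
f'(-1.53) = 3.25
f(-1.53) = 1.50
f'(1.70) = -13.49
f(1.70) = -15.04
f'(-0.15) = -3.90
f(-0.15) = 1.04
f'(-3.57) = 13.81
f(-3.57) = -15.90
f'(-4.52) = 18.73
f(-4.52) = -31.36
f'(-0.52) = -1.99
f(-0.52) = 2.13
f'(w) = -5.18*w - 4.68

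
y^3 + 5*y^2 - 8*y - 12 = (y - 2)*(y + 1)*(y + 6)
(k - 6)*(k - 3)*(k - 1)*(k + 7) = k^4 - 3*k^3 - 43*k^2 + 171*k - 126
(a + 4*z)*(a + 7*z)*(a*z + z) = a^3*z + 11*a^2*z^2 + a^2*z + 28*a*z^3 + 11*a*z^2 + 28*z^3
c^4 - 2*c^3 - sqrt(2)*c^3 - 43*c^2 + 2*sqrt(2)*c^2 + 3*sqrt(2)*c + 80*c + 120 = (c - 3)*(c + 1)*(c - 5*sqrt(2))*(c + 4*sqrt(2))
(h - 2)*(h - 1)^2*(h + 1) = h^4 - 3*h^3 + h^2 + 3*h - 2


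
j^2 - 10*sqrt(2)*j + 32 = (j - 8*sqrt(2))*(j - 2*sqrt(2))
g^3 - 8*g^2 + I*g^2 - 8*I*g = g*(g - 8)*(g + I)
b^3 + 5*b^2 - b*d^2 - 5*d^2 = (b + 5)*(b - d)*(b + d)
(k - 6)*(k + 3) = k^2 - 3*k - 18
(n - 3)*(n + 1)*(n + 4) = n^3 + 2*n^2 - 11*n - 12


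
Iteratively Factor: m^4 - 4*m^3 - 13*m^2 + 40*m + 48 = (m + 3)*(m^3 - 7*m^2 + 8*m + 16) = (m + 1)*(m + 3)*(m^2 - 8*m + 16) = (m - 4)*(m + 1)*(m + 3)*(m - 4)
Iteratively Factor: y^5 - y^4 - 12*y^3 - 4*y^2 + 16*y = (y)*(y^4 - y^3 - 12*y^2 - 4*y + 16) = y*(y + 2)*(y^3 - 3*y^2 - 6*y + 8) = y*(y - 4)*(y + 2)*(y^2 + y - 2) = y*(y - 4)*(y - 1)*(y + 2)*(y + 2)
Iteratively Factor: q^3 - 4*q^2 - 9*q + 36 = (q - 4)*(q^2 - 9) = (q - 4)*(q + 3)*(q - 3)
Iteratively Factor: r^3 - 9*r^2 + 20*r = (r - 4)*(r^2 - 5*r) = (r - 5)*(r - 4)*(r)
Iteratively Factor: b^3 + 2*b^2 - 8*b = (b)*(b^2 + 2*b - 8) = b*(b + 4)*(b - 2)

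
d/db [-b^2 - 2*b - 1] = -2*b - 2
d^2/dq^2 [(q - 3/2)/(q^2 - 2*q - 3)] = ((7 - 6*q)*(-q^2 + 2*q + 3) + (12 - 8*q)*(q - 1)^2)/(-q^2 + 2*q + 3)^3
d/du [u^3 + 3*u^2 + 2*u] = 3*u^2 + 6*u + 2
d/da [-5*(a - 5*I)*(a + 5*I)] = -10*a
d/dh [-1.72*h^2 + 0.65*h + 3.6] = 0.65 - 3.44*h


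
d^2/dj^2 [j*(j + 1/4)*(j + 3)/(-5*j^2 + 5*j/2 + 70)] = 14*(-19*j^3 - 180*j^2 - 708*j - 722)/(5*(8*j^6 - 12*j^5 - 330*j^4 + 335*j^3 + 4620*j^2 - 2352*j - 21952))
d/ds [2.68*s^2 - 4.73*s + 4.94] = 5.36*s - 4.73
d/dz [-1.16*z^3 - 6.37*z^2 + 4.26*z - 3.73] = -3.48*z^2 - 12.74*z + 4.26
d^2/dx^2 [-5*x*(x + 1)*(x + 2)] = -30*x - 30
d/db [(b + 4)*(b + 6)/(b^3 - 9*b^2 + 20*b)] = (-b^4 - 20*b^3 + 38*b^2 + 432*b - 480)/(b^2*(b^4 - 18*b^3 + 121*b^2 - 360*b + 400))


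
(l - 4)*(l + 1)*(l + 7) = l^3 + 4*l^2 - 25*l - 28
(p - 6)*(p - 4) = p^2 - 10*p + 24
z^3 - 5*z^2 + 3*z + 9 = (z - 3)^2*(z + 1)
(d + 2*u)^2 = d^2 + 4*d*u + 4*u^2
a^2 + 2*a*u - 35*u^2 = (a - 5*u)*(a + 7*u)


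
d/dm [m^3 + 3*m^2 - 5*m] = 3*m^2 + 6*m - 5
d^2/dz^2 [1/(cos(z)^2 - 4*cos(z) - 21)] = (4*sin(z)^4 - 102*sin(z)^2 - 69*cos(z) - 3*cos(3*z) + 24)/(sin(z)^2 + 4*cos(z) + 20)^3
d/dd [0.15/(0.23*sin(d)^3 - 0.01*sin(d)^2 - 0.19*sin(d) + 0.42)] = (-0.1035*sin(d)^2 + 0.003*sin(d) + 0.0285)*cos(d)/(0.23*sin(d)^3 - 0.01*sin(d)^2 - 0.19*sin(d) + 0.42)^2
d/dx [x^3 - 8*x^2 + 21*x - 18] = 3*x^2 - 16*x + 21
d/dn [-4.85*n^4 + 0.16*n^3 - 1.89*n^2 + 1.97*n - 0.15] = -19.4*n^3 + 0.48*n^2 - 3.78*n + 1.97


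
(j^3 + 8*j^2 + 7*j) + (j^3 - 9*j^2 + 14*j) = 2*j^3 - j^2 + 21*j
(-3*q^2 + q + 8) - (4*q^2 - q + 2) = -7*q^2 + 2*q + 6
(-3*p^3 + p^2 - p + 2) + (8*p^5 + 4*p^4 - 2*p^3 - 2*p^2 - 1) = 8*p^5 + 4*p^4 - 5*p^3 - p^2 - p + 1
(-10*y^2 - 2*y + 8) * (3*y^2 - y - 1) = -30*y^4 + 4*y^3 + 36*y^2 - 6*y - 8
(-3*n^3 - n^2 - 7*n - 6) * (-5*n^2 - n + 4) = 15*n^5 + 8*n^4 + 24*n^3 + 33*n^2 - 22*n - 24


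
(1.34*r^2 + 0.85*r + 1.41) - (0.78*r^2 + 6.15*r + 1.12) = 0.56*r^2 - 5.3*r + 0.29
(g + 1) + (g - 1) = 2*g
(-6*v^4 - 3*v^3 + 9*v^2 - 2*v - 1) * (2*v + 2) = -12*v^5 - 18*v^4 + 12*v^3 + 14*v^2 - 6*v - 2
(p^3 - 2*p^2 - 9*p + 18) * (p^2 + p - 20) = p^5 - p^4 - 31*p^3 + 49*p^2 + 198*p - 360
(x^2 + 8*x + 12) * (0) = 0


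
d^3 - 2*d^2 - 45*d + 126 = (d - 6)*(d - 3)*(d + 7)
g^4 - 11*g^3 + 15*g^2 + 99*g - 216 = (g - 8)*(g - 3)^2*(g + 3)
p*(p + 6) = p^2 + 6*p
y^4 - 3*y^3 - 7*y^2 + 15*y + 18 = (y - 3)^2*(y + 1)*(y + 2)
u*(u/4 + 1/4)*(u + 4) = u^3/4 + 5*u^2/4 + u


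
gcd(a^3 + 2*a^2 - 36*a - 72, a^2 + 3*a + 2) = a + 2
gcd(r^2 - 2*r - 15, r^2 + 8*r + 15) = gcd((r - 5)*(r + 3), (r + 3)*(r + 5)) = r + 3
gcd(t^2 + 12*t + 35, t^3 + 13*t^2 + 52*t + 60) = t + 5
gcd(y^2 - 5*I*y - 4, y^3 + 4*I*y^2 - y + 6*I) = y - I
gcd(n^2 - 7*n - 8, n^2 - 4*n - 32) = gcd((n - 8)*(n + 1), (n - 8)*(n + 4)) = n - 8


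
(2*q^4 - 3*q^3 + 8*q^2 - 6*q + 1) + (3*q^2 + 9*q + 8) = 2*q^4 - 3*q^3 + 11*q^2 + 3*q + 9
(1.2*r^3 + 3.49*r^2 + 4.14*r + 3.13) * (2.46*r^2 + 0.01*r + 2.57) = 2.952*r^5 + 8.5974*r^4 + 13.3033*r^3 + 16.7105*r^2 + 10.6711*r + 8.0441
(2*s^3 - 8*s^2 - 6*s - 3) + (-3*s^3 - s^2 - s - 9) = -s^3 - 9*s^2 - 7*s - 12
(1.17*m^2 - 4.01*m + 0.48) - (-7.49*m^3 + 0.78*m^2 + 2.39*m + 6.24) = 7.49*m^3 + 0.39*m^2 - 6.4*m - 5.76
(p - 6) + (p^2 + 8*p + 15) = p^2 + 9*p + 9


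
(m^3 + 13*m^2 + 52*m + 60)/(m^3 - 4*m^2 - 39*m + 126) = (m^2 + 7*m + 10)/(m^2 - 10*m + 21)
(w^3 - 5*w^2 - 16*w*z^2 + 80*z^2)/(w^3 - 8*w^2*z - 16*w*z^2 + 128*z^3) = (5 - w)/(-w + 8*z)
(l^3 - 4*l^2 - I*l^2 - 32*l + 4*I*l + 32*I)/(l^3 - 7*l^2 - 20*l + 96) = (l - I)/(l - 3)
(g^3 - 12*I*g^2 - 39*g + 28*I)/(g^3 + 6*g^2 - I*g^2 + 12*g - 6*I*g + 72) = (g^2 - 8*I*g - 7)/(g^2 + 3*g*(2 + I) + 18*I)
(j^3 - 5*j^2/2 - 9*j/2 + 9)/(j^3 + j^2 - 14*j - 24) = (j^2 - 9*j/2 + 9/2)/(j^2 - j - 12)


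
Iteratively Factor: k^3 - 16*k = (k)*(k^2 - 16) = k*(k + 4)*(k - 4)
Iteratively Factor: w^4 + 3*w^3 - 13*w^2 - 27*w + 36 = (w + 4)*(w^3 - w^2 - 9*w + 9) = (w + 3)*(w + 4)*(w^2 - 4*w + 3) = (w - 3)*(w + 3)*(w + 4)*(w - 1)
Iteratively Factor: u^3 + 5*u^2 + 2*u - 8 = (u + 4)*(u^2 + u - 2) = (u + 2)*(u + 4)*(u - 1)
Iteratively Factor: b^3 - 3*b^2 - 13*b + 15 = (b - 5)*(b^2 + 2*b - 3) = (b - 5)*(b - 1)*(b + 3)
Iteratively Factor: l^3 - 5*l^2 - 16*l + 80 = (l + 4)*(l^2 - 9*l + 20) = (l - 5)*(l + 4)*(l - 4)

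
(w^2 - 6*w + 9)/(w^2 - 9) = (w - 3)/(w + 3)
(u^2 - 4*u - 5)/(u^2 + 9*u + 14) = (u^2 - 4*u - 5)/(u^2 + 9*u + 14)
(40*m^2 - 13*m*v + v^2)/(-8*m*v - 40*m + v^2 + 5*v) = (-5*m + v)/(v + 5)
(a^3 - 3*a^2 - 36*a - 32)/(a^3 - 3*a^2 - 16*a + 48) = (a^2 - 7*a - 8)/(a^2 - 7*a + 12)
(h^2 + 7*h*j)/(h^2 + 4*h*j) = (h + 7*j)/(h + 4*j)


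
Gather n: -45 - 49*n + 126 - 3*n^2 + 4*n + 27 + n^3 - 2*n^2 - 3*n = n^3 - 5*n^2 - 48*n + 108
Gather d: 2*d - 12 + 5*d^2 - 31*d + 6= 5*d^2 - 29*d - 6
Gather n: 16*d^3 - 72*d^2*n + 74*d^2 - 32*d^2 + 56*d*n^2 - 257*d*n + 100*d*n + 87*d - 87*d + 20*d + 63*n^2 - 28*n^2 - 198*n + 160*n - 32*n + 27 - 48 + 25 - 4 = 16*d^3 + 42*d^2 + 20*d + n^2*(56*d + 35) + n*(-72*d^2 - 157*d - 70)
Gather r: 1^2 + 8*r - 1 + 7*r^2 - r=7*r^2 + 7*r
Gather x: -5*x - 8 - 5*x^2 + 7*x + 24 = -5*x^2 + 2*x + 16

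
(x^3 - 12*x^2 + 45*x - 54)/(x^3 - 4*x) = (x^3 - 12*x^2 + 45*x - 54)/(x*(x^2 - 4))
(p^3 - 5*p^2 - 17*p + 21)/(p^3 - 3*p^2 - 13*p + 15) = (p - 7)/(p - 5)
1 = 1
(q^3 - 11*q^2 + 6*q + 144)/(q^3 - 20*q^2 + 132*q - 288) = (q + 3)/(q - 6)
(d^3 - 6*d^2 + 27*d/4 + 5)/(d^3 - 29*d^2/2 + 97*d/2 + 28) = (d^2 - 13*d/2 + 10)/(d^2 - 15*d + 56)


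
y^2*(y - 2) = y^3 - 2*y^2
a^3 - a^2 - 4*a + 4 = (a - 2)*(a - 1)*(a + 2)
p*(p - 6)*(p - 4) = p^3 - 10*p^2 + 24*p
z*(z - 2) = z^2 - 2*z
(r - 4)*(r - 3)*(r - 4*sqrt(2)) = r^3 - 7*r^2 - 4*sqrt(2)*r^2 + 12*r + 28*sqrt(2)*r - 48*sqrt(2)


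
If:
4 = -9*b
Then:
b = -4/9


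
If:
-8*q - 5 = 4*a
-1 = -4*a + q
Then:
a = 1/12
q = -2/3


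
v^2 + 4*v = v*(v + 4)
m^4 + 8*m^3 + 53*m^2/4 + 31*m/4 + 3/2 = (m + 1/2)^2*(m + 1)*(m + 6)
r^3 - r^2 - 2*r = r*(r - 2)*(r + 1)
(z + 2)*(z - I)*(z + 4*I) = z^3 + 2*z^2 + 3*I*z^2 + 4*z + 6*I*z + 8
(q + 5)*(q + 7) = q^2 + 12*q + 35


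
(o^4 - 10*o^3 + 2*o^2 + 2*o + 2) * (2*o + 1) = 2*o^5 - 19*o^4 - 6*o^3 + 6*o^2 + 6*o + 2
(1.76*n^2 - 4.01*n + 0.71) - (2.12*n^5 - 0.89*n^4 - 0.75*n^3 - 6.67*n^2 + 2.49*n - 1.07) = -2.12*n^5 + 0.89*n^4 + 0.75*n^3 + 8.43*n^2 - 6.5*n + 1.78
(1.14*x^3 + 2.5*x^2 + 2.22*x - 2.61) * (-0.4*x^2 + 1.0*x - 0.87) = -0.456*x^5 + 0.14*x^4 + 0.6202*x^3 + 1.089*x^2 - 4.5414*x + 2.2707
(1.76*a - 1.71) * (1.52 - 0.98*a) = -1.7248*a^2 + 4.351*a - 2.5992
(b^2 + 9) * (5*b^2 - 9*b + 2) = 5*b^4 - 9*b^3 + 47*b^2 - 81*b + 18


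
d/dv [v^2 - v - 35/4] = 2*v - 1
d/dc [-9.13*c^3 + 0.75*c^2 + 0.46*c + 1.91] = -27.39*c^2 + 1.5*c + 0.46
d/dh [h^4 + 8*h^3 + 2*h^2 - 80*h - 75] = 4*h^3 + 24*h^2 + 4*h - 80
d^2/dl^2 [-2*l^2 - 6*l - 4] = -4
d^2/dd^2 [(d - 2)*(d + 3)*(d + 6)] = 6*d + 14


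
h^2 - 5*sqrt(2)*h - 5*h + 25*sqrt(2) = (h - 5)*(h - 5*sqrt(2))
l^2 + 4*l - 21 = (l - 3)*(l + 7)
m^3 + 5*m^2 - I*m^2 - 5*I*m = m*(m + 5)*(m - I)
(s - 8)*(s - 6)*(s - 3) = s^3 - 17*s^2 + 90*s - 144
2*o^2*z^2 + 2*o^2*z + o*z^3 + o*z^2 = z*(2*o + z)*(o*z + o)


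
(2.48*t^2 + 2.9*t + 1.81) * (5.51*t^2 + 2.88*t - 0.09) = 13.6648*t^4 + 23.1214*t^3 + 18.1019*t^2 + 4.9518*t - 0.1629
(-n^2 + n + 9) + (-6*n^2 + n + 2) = -7*n^2 + 2*n + 11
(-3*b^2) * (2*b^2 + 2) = -6*b^4 - 6*b^2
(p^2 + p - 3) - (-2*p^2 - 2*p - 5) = 3*p^2 + 3*p + 2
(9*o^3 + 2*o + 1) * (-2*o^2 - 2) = -18*o^5 - 22*o^3 - 2*o^2 - 4*o - 2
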